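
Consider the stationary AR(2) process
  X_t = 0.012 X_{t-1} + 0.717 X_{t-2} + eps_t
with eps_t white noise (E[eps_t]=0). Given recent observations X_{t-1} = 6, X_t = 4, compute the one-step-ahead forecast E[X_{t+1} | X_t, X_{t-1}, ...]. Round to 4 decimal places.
E[X_{t+1} \mid \mathcal F_t] = 4.3500

For an AR(p) model X_t = c + sum_i phi_i X_{t-i} + eps_t, the
one-step-ahead conditional mean is
  E[X_{t+1} | X_t, ...] = c + sum_i phi_i X_{t+1-i}.
Substitute known values:
  E[X_{t+1} | ...] = (0.012) * (4) + (0.717) * (6)
                   = 4.3500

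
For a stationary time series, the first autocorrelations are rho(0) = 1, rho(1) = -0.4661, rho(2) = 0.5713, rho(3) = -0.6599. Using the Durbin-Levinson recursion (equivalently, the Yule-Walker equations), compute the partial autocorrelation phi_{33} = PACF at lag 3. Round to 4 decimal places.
\phi_{33} = -0.4870

The PACF at lag k is phi_{kk}, the last component of the solution
to the Yule-Walker system G_k phi = r_k where
  (G_k)_{ij} = rho(|i - j|), (r_k)_i = rho(i), i,j = 1..k.
Equivalently, Durbin-Levinson gives phi_{kk} iteratively:
  phi_{11} = rho(1)
  phi_{kk} = [rho(k) - sum_{j=1..k-1} phi_{k-1,j} rho(k-j)]
            / [1 - sum_{j=1..k-1} phi_{k-1,j} rho(j)],
  phi_{k,j} = phi_{k-1,j} - phi_{kk} phi_{k-1,k-j},  j = 1..k-1.
Step k = 1:
  phi_11 = rho(1) = -0.4661.
Step k = 2:
  phi_22 = [rho(2) - phi_11 rho(1)] / [1 - phi_11 rho(1)] = [0.5713 - (-0.4661)(-0.4661)] / [1 - (-0.4661)(-0.4661)]
         = 0.35405079 / 0.78275079 = 0.452316.
  Update: phi_21 = phi_11 - phi_22 phi_11 = -0.4661 - (0.452316)(-0.4661) = -0.255275.
Step k = 3:
  phi_33 = [rho(3) - phi_21 rho(2) - phi_22 rho(1)] / [1 - phi_21 rho(1) - phi_22 rho(2)]
    numerator   = -0.6599 - (-0.255275)(0.5713) - (0.452316)(-0.4661) = -0.30323659
    denominator = 1 - (-0.255275)(-0.4661) - (0.452316)(0.5713) = 0.62260792
  phi_33 = -0.30323659 / 0.62260792 = -0.487.
Therefore phi_{33} = -0.4870.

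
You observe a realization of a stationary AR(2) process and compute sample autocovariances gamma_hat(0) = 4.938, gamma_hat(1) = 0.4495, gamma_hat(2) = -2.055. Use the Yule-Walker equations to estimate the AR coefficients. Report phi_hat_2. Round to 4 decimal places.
\hat\phi_{2} = -0.4280

The Yule-Walker equations for an AR(p) process read, in matrix form,
  Gamma_p phi = r_p,   with   (Gamma_p)_{ij} = gamma(|i - j|),
                       (r_p)_i = gamma(i),   i,j = 1..p.
Substitute the sample gammas (Toeplitz matrix and right-hand side of size 2):
  Gamma_p = [[4.938, 0.4495], [0.4495, 4.938]]
  r_p     = [0.4495, -2.055]
Written out:
  4.938 phi_1 + 0.4495 phi_2 = 0.4495
  0.4495 phi_1 + 4.938 phi_2 = -2.055
Solve by Cramer's rule:
  det = gamma(0)^2 - gamma(1)^2 = (4.938)^2 - (0.4495)^2 = 24.383844 - 0.20205025 = 24.18179375
  phi_hat_1 = [gamma(1) gamma(0) - gamma(1) gamma(2)] / det = [(0.4495)(4.938) - (0.4495)(-2.055)] / 24.18179375 = 3.1433535 / 24.18179375 = 0.13
  phi_hat_2 = [gamma(0) gamma(2) - gamma(1)^2] / det = [(4.938)(-2.055) - (0.4495)^2] / 24.18179375 = -10.34964025 / 24.18179375 = -0.428
So phi_hat = [0.1300, -0.4280].
Therefore phi_hat_2 = -0.4280.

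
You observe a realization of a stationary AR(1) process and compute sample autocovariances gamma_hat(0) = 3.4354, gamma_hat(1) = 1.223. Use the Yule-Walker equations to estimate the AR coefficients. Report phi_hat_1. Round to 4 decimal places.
\hat\phi_{1} = 0.3560

The Yule-Walker equations for an AR(p) process read, in matrix form,
  Gamma_p phi = r_p,   with   (Gamma_p)_{ij} = gamma(|i - j|),
                       (r_p)_i = gamma(i),   i,j = 1..p.
Substitute the sample gammas (Toeplitz matrix and right-hand side of size 1):
  Gamma_p = [[3.4354]]
  r_p     = [1.223]
With p = 1 this is the single equation gamma(0) phi_1 = gamma(1):
  phi_hat_1 = gamma(1) / gamma(0) = 1.223 / 3.4354 = 0.3560.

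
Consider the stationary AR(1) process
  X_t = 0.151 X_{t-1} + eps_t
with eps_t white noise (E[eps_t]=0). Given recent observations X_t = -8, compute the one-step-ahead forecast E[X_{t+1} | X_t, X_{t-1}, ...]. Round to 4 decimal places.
E[X_{t+1} \mid \mathcal F_t] = -1.2080

For an AR(p) model X_t = c + sum_i phi_i X_{t-i} + eps_t, the
one-step-ahead conditional mean is
  E[X_{t+1} | X_t, ...] = c + sum_i phi_i X_{t+1-i}.
Substitute known values:
  E[X_{t+1} | ...] = (0.151) * (-8)
                   = -1.2080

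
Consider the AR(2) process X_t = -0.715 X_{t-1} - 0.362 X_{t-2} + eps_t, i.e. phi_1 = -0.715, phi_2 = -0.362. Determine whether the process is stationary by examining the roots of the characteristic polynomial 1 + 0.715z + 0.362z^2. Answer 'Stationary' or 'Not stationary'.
\text{Stationary}

The AR(p) characteristic polynomial is P(z) = 1 + 0.715z + 0.362z^2.
Stationarity requires all roots to lie outside the unit circle, i.e. |z| > 1 for every root.
Set 1 + (0.715) z + (0.362) z^2 = 0, i.e. a z^2 + b z + c = 0 with a = 0.362, b = 0.715, c = 1.
Discriminant D = b^2 - 4ac = (0.715)^2 - 4*(0.362)*1 = 0.511225 - (1.448) = -0.936775.
D < 0, so the roots are the complex-conjugate pair z = (-b +/- i sqrt(-D)) / (2a) = -0.9876 +/- 1.3368i.
For a conjugate pair |z|^2 = z * conj(z) = (product of roots) = c/a = 1/(0.362) = 2.762431, so |z| = sqrt(2.762431) = 1.6621 for both roots.
Moduli of all roots: 1.6621, 1.6621.
All moduli strictly greater than 1? Yes.
Verdict: Stationary.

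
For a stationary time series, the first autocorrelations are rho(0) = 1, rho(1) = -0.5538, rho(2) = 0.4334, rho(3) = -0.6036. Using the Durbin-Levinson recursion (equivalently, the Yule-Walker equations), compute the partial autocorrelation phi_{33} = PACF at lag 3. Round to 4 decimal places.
\phi_{33} = -0.4570

The PACF at lag k is phi_{kk}, the last component of the solution
to the Yule-Walker system G_k phi = r_k where
  (G_k)_{ij} = rho(|i - j|), (r_k)_i = rho(i), i,j = 1..k.
Equivalently, Durbin-Levinson gives phi_{kk} iteratively:
  phi_{11} = rho(1)
  phi_{kk} = [rho(k) - sum_{j=1..k-1} phi_{k-1,j} rho(k-j)]
            / [1 - sum_{j=1..k-1} phi_{k-1,j} rho(j)],
  phi_{k,j} = phi_{k-1,j} - phi_{kk} phi_{k-1,k-j},  j = 1..k-1.
Step k = 1:
  phi_11 = rho(1) = -0.5538.
Step k = 2:
  phi_22 = [rho(2) - phi_11 rho(1)] / [1 - phi_11 rho(1)] = [0.4334 - (-0.5538)(-0.5538)] / [1 - (-0.5538)(-0.5538)]
         = 0.12670556 / 0.69330556 = 0.182756.
  Update: phi_21 = phi_11 - phi_22 phi_11 = -0.5538 - (0.182756)(-0.5538) = -0.45259.
Step k = 3:
  phi_33 = [rho(3) - phi_21 rho(2) - phi_22 rho(1)] / [1 - phi_21 rho(1) - phi_22 rho(2)]
    numerator   = -0.6036 - (-0.45259)(0.4334) - (0.182756)(-0.5538) = -0.30623743
    denominator = 1 - (-0.45259)(-0.5538) - (0.182756)(0.4334) = 0.67014939
  phi_33 = -0.30623743 / 0.67014939 = -0.457.
Therefore phi_{33} = -0.4570.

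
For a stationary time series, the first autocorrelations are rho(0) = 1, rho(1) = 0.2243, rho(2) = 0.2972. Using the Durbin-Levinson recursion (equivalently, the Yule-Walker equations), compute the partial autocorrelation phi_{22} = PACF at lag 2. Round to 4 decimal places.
\phi_{22} = 0.2600

The PACF at lag k is phi_{kk}, the last component of the solution
to the Yule-Walker system G_k phi = r_k where
  (G_k)_{ij} = rho(|i - j|), (r_k)_i = rho(i), i,j = 1..k.
Equivalently, Durbin-Levinson gives phi_{kk} iteratively:
  phi_{11} = rho(1)
  phi_{kk} = [rho(k) - sum_{j=1..k-1} phi_{k-1,j} rho(k-j)]
            / [1 - sum_{j=1..k-1} phi_{k-1,j} rho(j)],
  phi_{k,j} = phi_{k-1,j} - phi_{kk} phi_{k-1,k-j},  j = 1..k-1.
Step k = 1:
  phi_11 = rho(1) = 0.2243.
Step k = 2:
  phi_22 = [rho(2) - phi_11 rho(1)] / [1 - phi_11 rho(1)] = [0.2972 - (0.2243)(0.2243)] / [1 - (0.2243)(0.2243)]
         = 0.24688951 / 0.94968951 = 0.26.
Therefore phi_{22} = 0.2600.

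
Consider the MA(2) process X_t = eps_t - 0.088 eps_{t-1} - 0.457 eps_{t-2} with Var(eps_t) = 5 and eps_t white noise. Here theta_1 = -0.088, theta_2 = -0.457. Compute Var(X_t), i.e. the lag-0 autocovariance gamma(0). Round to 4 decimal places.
\gamma(0) = 6.0830

For an MA(q) process X_t = eps_t + sum_i theta_i eps_{t-i} with
Var(eps_t) = sigma^2, the variance is
  gamma(0) = sigma^2 * (1 + sum_i theta_i^2).
  sum_i theta_i^2 = (-0.088)^2 + (-0.457)^2 = 0.007744 + 0.208849 = 0.216593.
  gamma(0) = 5 * (1 + 0.216593) = 5 * 1.216593 = 6.082965, which rounds to 6.0830.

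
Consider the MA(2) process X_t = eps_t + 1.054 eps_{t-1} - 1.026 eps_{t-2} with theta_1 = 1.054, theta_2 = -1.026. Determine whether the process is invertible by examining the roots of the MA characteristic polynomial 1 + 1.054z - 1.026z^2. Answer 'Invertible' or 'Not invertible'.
\text{Not invertible}

The MA(q) characteristic polynomial is P(z) = 1 + 1.054z - 1.026z^2.
Invertibility requires all roots to lie outside the unit circle, i.e. |z| > 1 for every root.
Set 1 + (1.054) z + (-1.026) z^2 = 0, i.e. a z^2 + b z + c = 0 with a = -1.026, b = 1.054, c = 1.
Discriminant D = b^2 - 4ac = (1.054)^2 - 4*(-1.026)*1 = 1.110916 - (-4.104) = 5.214916.
D >= 0, so the roots are real: z = (-b +/- sqrt(D)) / (2a) = (-1.054 +/- 2.283619) / (-2.052).
  z_1 = (-1.054 + 2.283619) / (-2.052) = -0.5992,   |z_1| = 0.5992.
  z_2 = (-1.054 - 2.283619) / (-2.052) = 1.6265,   |z_2| = 1.6265.
Moduli of all roots: 0.5992, 1.6265.
All moduli strictly greater than 1? No.
Verdict: Not invertible.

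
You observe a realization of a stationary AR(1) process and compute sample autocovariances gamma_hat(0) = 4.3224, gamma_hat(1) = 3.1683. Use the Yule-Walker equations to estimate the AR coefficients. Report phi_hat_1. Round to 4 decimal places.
\hat\phi_{1} = 0.7330

The Yule-Walker equations for an AR(p) process read, in matrix form,
  Gamma_p phi = r_p,   with   (Gamma_p)_{ij} = gamma(|i - j|),
                       (r_p)_i = gamma(i),   i,j = 1..p.
Substitute the sample gammas (Toeplitz matrix and right-hand side of size 1):
  Gamma_p = [[4.3224]]
  r_p     = [3.1683]
With p = 1 this is the single equation gamma(0) phi_1 = gamma(1):
  phi_hat_1 = gamma(1) / gamma(0) = 3.1683 / 4.3224 = 0.7330.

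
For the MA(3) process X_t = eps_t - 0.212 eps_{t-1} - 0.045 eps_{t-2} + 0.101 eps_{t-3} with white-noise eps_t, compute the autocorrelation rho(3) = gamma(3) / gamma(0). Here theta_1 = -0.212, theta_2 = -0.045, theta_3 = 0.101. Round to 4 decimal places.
\rho(3) = 0.0955

For an MA(q) process with theta_0 = 1, the autocovariance is
  gamma(k) = sigma^2 * sum_{i=0..q-k} theta_i * theta_{i+k},
and rho(k) = gamma(k) / gamma(0). Sigma^2 cancels.
  numerator   = (1)*(0.101) = 0.101.
  denominator = (1)^2 + (-0.212)^2 + (-0.045)^2 + (0.101)^2 = 1.05717.
  rho(3) = 0.101 / 1.05717 = 0.0955.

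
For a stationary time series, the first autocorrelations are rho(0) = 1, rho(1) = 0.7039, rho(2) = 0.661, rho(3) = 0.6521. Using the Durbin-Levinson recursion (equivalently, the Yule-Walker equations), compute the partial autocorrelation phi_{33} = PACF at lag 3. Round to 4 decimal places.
\phi_{33} = 0.2411

The PACF at lag k is phi_{kk}, the last component of the solution
to the Yule-Walker system G_k phi = r_k where
  (G_k)_{ij} = rho(|i - j|), (r_k)_i = rho(i), i,j = 1..k.
Equivalently, Durbin-Levinson gives phi_{kk} iteratively:
  phi_{11} = rho(1)
  phi_{kk} = [rho(k) - sum_{j=1..k-1} phi_{k-1,j} rho(k-j)]
            / [1 - sum_{j=1..k-1} phi_{k-1,j} rho(j)],
  phi_{k,j} = phi_{k-1,j} - phi_{kk} phi_{k-1,k-j},  j = 1..k-1.
Step k = 1:
  phi_11 = rho(1) = 0.7039.
Step k = 2:
  phi_22 = [rho(2) - phi_11 rho(1)] / [1 - phi_11 rho(1)] = [0.661 - (0.7039)(0.7039)] / [1 - (0.7039)(0.7039)]
         = 0.16552479 / 0.50452479 = 0.328081.
  Update: phi_21 = phi_11 - phi_22 phi_11 = 0.7039 - (0.328081)(0.7039) = 0.472964.
Step k = 3:
  phi_33 = [rho(3) - phi_21 rho(2) - phi_22 rho(1)] / [1 - phi_21 rho(1) - phi_22 rho(2)]
    numerator   = 0.6521 - (0.472964)(0.661) - (0.328081)(0.7039) = 0.10853482
    denominator = 1 - (0.472964)(0.7039) - (0.328081)(0.661) = 0.45021932
  phi_33 = 0.10853482 / 0.45021932 = 0.2411.
Therefore phi_{33} = 0.2411.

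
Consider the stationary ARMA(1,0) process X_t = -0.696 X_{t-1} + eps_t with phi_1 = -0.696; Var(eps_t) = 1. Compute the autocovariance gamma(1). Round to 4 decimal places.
\gamma(1) = -1.3499

Multiply the model equation by X_{t-k} and take expectations. With theta_0 = psi_0 = 1 and psi_j the MA(infinity) weights, this gives
  gamma(k) - sum_i phi_i gamma(k-i) = c_k,
  c_k = sigma^2 * sum_{j=k..q} theta_j psi_{j-k}   (c_k = 0 for k > q),
using gamma(-m) = gamma(m).
Pure AR (q = 0): c_0 = sigma^2 = 1, c_k = 0 for k >= 1.
Equations for k = 0 and k = 1 (AR order 1):
  gamma(0) = phi_1 gamma(1) + c_0
  gamma(1) = phi_1 gamma(0) + c_1
Substituting the second into the first: gamma(0) (1 - phi_1^2) = c_0 + phi_1 c_1, so
  gamma(0) = c_0 / (1 - phi_1^2) = 1 / (1 - (-0.696)^2) = 1 / 0.515584 = 1.939548.
  gamma(1) = phi_1 gamma(0) = (-0.696)(1.939548) = -1.349926.
Therefore gamma(1) = -1.3499 (to 4 decimal places).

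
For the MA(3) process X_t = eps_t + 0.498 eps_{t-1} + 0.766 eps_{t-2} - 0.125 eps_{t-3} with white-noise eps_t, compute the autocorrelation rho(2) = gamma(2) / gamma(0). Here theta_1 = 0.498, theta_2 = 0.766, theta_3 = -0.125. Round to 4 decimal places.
\rho(2) = 0.3803

For an MA(q) process with theta_0 = 1, the autocovariance is
  gamma(k) = sigma^2 * sum_{i=0..q-k} theta_i * theta_{i+k},
and rho(k) = gamma(k) / gamma(0). Sigma^2 cancels.
  numerator   = (1)*(0.766) + (0.498)*(-0.125) = 0.70375.
  denominator = (1)^2 + (0.498)^2 + (0.766)^2 + (-0.125)^2 = 1.850385.
  rho(2) = 0.70375 / 1.850385 = 0.3803.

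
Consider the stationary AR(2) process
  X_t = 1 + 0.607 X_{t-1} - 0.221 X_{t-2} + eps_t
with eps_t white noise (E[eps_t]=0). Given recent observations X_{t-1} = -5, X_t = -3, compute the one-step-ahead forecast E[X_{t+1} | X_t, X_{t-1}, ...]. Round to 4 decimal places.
E[X_{t+1} \mid \mathcal F_t] = 0.2840

For an AR(p) model X_t = c + sum_i phi_i X_{t-i} + eps_t, the
one-step-ahead conditional mean is
  E[X_{t+1} | X_t, ...] = c + sum_i phi_i X_{t+1-i}.
Substitute known values:
  E[X_{t+1} | ...] = 1 + (0.607) * (-3) + (-0.221) * (-5)
                   = 0.2840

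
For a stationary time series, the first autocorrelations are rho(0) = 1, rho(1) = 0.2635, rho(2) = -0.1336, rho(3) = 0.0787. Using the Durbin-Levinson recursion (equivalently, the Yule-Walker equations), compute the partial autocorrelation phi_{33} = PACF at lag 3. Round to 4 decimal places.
\phi_{33} = 0.2021

The PACF at lag k is phi_{kk}, the last component of the solution
to the Yule-Walker system G_k phi = r_k where
  (G_k)_{ij} = rho(|i - j|), (r_k)_i = rho(i), i,j = 1..k.
Equivalently, Durbin-Levinson gives phi_{kk} iteratively:
  phi_{11} = rho(1)
  phi_{kk} = [rho(k) - sum_{j=1..k-1} phi_{k-1,j} rho(k-j)]
            / [1 - sum_{j=1..k-1} phi_{k-1,j} rho(j)],
  phi_{k,j} = phi_{k-1,j} - phi_{kk} phi_{k-1,k-j},  j = 1..k-1.
Step k = 1:
  phi_11 = rho(1) = 0.2635.
Step k = 2:
  phi_22 = [rho(2) - phi_11 rho(1)] / [1 - phi_11 rho(1)] = [-0.1336 - (0.2635)(0.2635)] / [1 - (0.2635)(0.2635)]
         = -0.20303225 / 0.93056775 = -0.218181.
  Update: phi_21 = phi_11 - phi_22 phi_11 = 0.2635 - (-0.218181)(0.2635) = 0.320991.
Step k = 3:
  phi_33 = [rho(3) - phi_21 rho(2) - phi_22 rho(1)] / [1 - phi_21 rho(1) - phi_22 rho(2)]
    numerator   = 0.0787 - (0.320991)(-0.1336) - (-0.218181)(0.2635) = 0.17907507
    denominator = 1 - (0.320991)(0.2635) - (-0.218181)(-0.1336) = 0.88626996
  phi_33 = 0.17907507 / 0.88626996 = 0.2021.
Therefore phi_{33} = 0.2021.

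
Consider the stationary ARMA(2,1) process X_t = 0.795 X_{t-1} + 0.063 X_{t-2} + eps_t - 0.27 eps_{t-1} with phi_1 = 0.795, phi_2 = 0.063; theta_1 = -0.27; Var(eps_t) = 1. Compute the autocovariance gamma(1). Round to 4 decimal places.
\gamma(1) = 1.5812

Multiply the model equation by X_{t-k} and take expectations. With theta_0 = psi_0 = 1 and psi_j the MA(infinity) weights, this gives
  gamma(k) - sum_i phi_i gamma(k-i) = c_k,
  c_k = sigma^2 * sum_{j=k..q} theta_j psi_{j-k}   (c_k = 0 for k > q),
using gamma(-m) = gamma(m).
psi-weights needed (psi_j = theta_j + sum_i phi_i psi_{j-i}):
  psi_1 = theta_1 + phi_1 = -0.27 + (0.795) = 0.525
Right-hand sides:
  c_0 = sigma^2 (1 + theta_1 psi_1) = 1 * (1 + (-0.27)(0.525)) = 1 * 0.85825 = 0.85825
  c_1 = sigma^2 theta_1 = 1 * (-0.27) = -0.27
  c_2 = 0
Equations for k = 0, 1, 2 (AR order 2, c_2 = 0):
  (E0) gamma(0) = phi_1 gamma(1) + phi_2 gamma(2) + c_0
  (E1) gamma(1) = phi_1 gamma(0) + phi_2 gamma(1) + c_1
  (E2) gamma(2) = phi_1 gamma(1) + phi_2 gamma(0)
From (E1): gamma(1) = A gamma(0) + B with
  A = phi_1 / (1 - phi_2) = 0.795 / 0.937 = 0.848453,   B = c_1 / (1 - phi_2) = -0.27 / 0.937 = -0.288154.
Insert (E2) into (E0): gamma(0) (1 - phi_2^2) = phi_1 (1 + phi_2) gamma(1) + c_0.
  phi_1 (1 + phi_2) = (0.795)(1.063) = 0.845085,   1 - phi_2^2 = 0.996031.
Replace gamma(1) by A gamma(0) + B and collect gamma(0):
  gamma(0) [0.996031 - (0.845085)(0.848453)] = (0.845085)(-0.288154) + 0.85825
  gamma(0) * 0.279017 = 0.614736
  gamma(0) = 0.614736 / 0.279017 = 2.203223.
  gamma(1) = A gamma(0) + B = (0.848453)(2.203223) + (-0.288154) = 1.581177.
Therefore gamma(1) = 1.5812 (to 4 decimal places).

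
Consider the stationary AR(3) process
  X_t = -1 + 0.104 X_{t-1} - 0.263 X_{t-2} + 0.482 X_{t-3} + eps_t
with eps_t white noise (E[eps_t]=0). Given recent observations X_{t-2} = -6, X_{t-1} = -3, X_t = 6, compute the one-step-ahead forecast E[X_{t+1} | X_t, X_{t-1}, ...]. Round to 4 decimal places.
E[X_{t+1} \mid \mathcal F_t] = -2.4790

For an AR(p) model X_t = c + sum_i phi_i X_{t-i} + eps_t, the
one-step-ahead conditional mean is
  E[X_{t+1} | X_t, ...] = c + sum_i phi_i X_{t+1-i}.
Substitute known values:
  E[X_{t+1} | ...] = -1 + (0.104) * (6) + (-0.263) * (-3) + (0.482) * (-6)
                   = -2.4790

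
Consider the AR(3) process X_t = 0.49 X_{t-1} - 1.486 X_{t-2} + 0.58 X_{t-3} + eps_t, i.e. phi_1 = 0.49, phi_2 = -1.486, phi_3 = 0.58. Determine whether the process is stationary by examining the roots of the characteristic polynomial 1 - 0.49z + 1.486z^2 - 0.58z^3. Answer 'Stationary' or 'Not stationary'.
\text{Not stationary}

The AR(p) characteristic polynomial is P(z) = 1 - 0.49z + 1.486z^2 - 0.58z^3.
Stationarity requires all roots to lie outside the unit circle, i.e. |z| > 1 for every root.
Degree 3: look for a simple real root z0 first, then factor out (1 - z/z0) and solve the remaining quadratic.
Testing z0 = 2.5: P(2.5) = 1 + (-0.49)(2.5) + (1.486)(2.5)^2 + (-0.58)(2.5)^3
  = 1 + (-1.225) + (9.2875) + (-9.0625) = 0.  So z_0 = 2.5 is a root, |z_0| = 2.5.
Divide out the factor (1 - 0.4 z) = (1 - z/z0) (since 1/z0 = 0.4):
  P(z) = (1 - 0.4 z)(1 + (-0.09) z + (1.45) z^2)
  [check: z-coef -0.09 - (0.4) = -0.49; z^2-coef 1.45 - (0.4)(-0.09) = 1.486; z^3-coef -(0.4)(1.45) = -0.58.]
Remaining roots from the quadratic factor 1 + (-0.09) z + (1.45) z^2:
  Set 1 + (-0.09) z + (1.45) z^2 = 0, i.e. a z^2 + b z + c = 0 with a = 1.45, b = -0.09, c = 1.
  Discriminant D = b^2 - 4ac = (-0.09)^2 - 4*(1.45)*1 = 0.0081 - (5.8) = -5.7919.
  D < 0, so the roots are the complex-conjugate pair z = (-b +/- i sqrt(-D)) / (2a) = 0.031 +/- 0.8299i.
  For a conjugate pair |z|^2 = z * conj(z) = (product of roots) = c/a = 1/(1.45) = 0.689655, so |z| = sqrt(0.689655) = 0.8305 for both roots.
Moduli of all roots: 2.5000, 0.8305, 0.8305.
All moduli strictly greater than 1? No.
Verdict: Not stationary.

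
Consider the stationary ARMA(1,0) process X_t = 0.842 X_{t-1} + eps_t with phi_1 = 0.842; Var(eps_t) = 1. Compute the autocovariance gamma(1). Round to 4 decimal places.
\gamma(1) = 2.8931

Multiply the model equation by X_{t-k} and take expectations. With theta_0 = psi_0 = 1 and psi_j the MA(infinity) weights, this gives
  gamma(k) - sum_i phi_i gamma(k-i) = c_k,
  c_k = sigma^2 * sum_{j=k..q} theta_j psi_{j-k}   (c_k = 0 for k > q),
using gamma(-m) = gamma(m).
Pure AR (q = 0): c_0 = sigma^2 = 1, c_k = 0 for k >= 1.
Equations for k = 0 and k = 1 (AR order 1):
  gamma(0) = phi_1 gamma(1) + c_0
  gamma(1) = phi_1 gamma(0) + c_1
Substituting the second into the first: gamma(0) (1 - phi_1^2) = c_0 + phi_1 c_1, so
  gamma(0) = c_0 / (1 - phi_1^2) = 1 / (1 - (0.842)^2) = 1 / 0.291036 = 3.436001.
  gamma(1) = phi_1 gamma(0) = (0.842)(3.436001) = 2.893113.
Therefore gamma(1) = 2.8931 (to 4 decimal places).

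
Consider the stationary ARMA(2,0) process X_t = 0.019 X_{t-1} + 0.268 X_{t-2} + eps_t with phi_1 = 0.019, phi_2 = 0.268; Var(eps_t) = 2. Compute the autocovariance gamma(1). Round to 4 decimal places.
\gamma(1) = 0.0560

Multiply the model equation by X_{t-k} and take expectations. With theta_0 = psi_0 = 1 and psi_j the MA(infinity) weights, this gives
  gamma(k) - sum_i phi_i gamma(k-i) = c_k,
  c_k = sigma^2 * sum_{j=k..q} theta_j psi_{j-k}   (c_k = 0 for k > q),
using gamma(-m) = gamma(m).
Pure AR (q = 0): c_0 = sigma^2 = 2, c_k = 0 for k >= 1.
Equations for k = 0, 1, 2 (AR order 2, c_2 = 0):
  (E0) gamma(0) = phi_1 gamma(1) + phi_2 gamma(2) + c_0
  (E1) gamma(1) = phi_1 gamma(0) + phi_2 gamma(1) + c_1
  (E2) gamma(2) = phi_1 gamma(1) + phi_2 gamma(0)
From (E1): gamma(1) = A gamma(0) + B with
  A = phi_1 / (1 - phi_2) = 0.019 / 0.732 = 0.025956,   B = c_1 / (1 - phi_2) = 0 / 0.732 = 0.
Insert (E2) into (E0): gamma(0) (1 - phi_2^2) = phi_1 (1 + phi_2) gamma(1) + c_0.
  phi_1 (1 + phi_2) = (0.019)(1.268) = 0.024092,   1 - phi_2^2 = 0.928176.
Replace gamma(1) by A gamma(0) + B and collect gamma(0):
  gamma(0) [0.928176 - (0.024092)(0.025956)] = c_0 = 2
  gamma(0) * 0.927551 = 2
  gamma(0) = 2 / 0.927551 = 2.156216.
  gamma(1) = A gamma(0) = (0.025956)(2.156216) = 0.055967.
Therefore gamma(1) = 0.0560 (to 4 decimal places).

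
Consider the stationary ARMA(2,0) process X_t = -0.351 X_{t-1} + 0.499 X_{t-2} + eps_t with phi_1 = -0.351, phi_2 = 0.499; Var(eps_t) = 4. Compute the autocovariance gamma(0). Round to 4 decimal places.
\gamma(0) = 10.4608

Multiply the model equation by X_{t-k} and take expectations. With theta_0 = psi_0 = 1 and psi_j the MA(infinity) weights, this gives
  gamma(k) - sum_i phi_i gamma(k-i) = c_k,
  c_k = sigma^2 * sum_{j=k..q} theta_j psi_{j-k}   (c_k = 0 for k > q),
using gamma(-m) = gamma(m).
Pure AR (q = 0): c_0 = sigma^2 = 4, c_k = 0 for k >= 1.
Equations for k = 0, 1, 2 (AR order 2, c_2 = 0):
  (E0) gamma(0) = phi_1 gamma(1) + phi_2 gamma(2) + c_0
  (E1) gamma(1) = phi_1 gamma(0) + phi_2 gamma(1) + c_1
  (E2) gamma(2) = phi_1 gamma(1) + phi_2 gamma(0)
From (E1): gamma(1) = A gamma(0) + B with
  A = phi_1 / (1 - phi_2) = -0.351 / 0.501 = -0.700599,   B = c_1 / (1 - phi_2) = 0 / 0.501 = 0.
Insert (E2) into (E0): gamma(0) (1 - phi_2^2) = phi_1 (1 + phi_2) gamma(1) + c_0.
  phi_1 (1 + phi_2) = (-0.351)(1.499) = -0.526149,   1 - phi_2^2 = 0.750999.
Replace gamma(1) by A gamma(0) + B and collect gamma(0):
  gamma(0) [0.750999 - (-0.526149)(-0.700599)] = c_0 = 4
  gamma(0) * 0.38238 = 4
  gamma(0) = 4 / 0.38238 = 10.460808.
Therefore gamma(0) = 10.4608 (to 4 decimal places).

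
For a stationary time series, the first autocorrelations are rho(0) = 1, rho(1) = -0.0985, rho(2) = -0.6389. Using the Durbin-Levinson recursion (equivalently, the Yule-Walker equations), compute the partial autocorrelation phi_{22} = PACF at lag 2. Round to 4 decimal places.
\phi_{22} = -0.6550

The PACF at lag k is phi_{kk}, the last component of the solution
to the Yule-Walker system G_k phi = r_k where
  (G_k)_{ij} = rho(|i - j|), (r_k)_i = rho(i), i,j = 1..k.
Equivalently, Durbin-Levinson gives phi_{kk} iteratively:
  phi_{11} = rho(1)
  phi_{kk} = [rho(k) - sum_{j=1..k-1} phi_{k-1,j} rho(k-j)]
            / [1 - sum_{j=1..k-1} phi_{k-1,j} rho(j)],
  phi_{k,j} = phi_{k-1,j} - phi_{kk} phi_{k-1,k-j},  j = 1..k-1.
Step k = 1:
  phi_11 = rho(1) = -0.0985.
Step k = 2:
  phi_22 = [rho(2) - phi_11 rho(1)] / [1 - phi_11 rho(1)] = [-0.6389 - (-0.0985)(-0.0985)] / [1 - (-0.0985)(-0.0985)]
         = -0.64860225 / 0.99029775 = -0.655.
Therefore phi_{22} = -0.6550.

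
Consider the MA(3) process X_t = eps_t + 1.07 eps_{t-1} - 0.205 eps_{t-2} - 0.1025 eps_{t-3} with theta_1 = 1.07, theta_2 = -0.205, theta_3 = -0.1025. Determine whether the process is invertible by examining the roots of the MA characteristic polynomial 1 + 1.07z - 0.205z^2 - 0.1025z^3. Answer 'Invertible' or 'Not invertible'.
\text{Not invertible}

The MA(q) characteristic polynomial is P(z) = 1 + 1.07z - 0.205z^2 - 0.1025z^3.
Invertibility requires all roots to lie outside the unit circle, i.e. |z| > 1 for every root.
Degree 3: look for a simple real root z0 first, then factor out (1 - z/z0) and solve the remaining quadratic.
Testing z0 = -4: P(-4) = 1 + (1.07)(-4) + (-0.205)(-4)^2 + (-0.1025)(-4)^3
  = 1 + (-4.28) + (-3.28) + (6.56) = 0.  So z_0 = -4 is a root, |z_0| = 4.
Divide out the factor (1 + 0.25 z) = (1 - z/z0) (since 1/z0 = -0.25):
  P(z) = (1 + 0.25 z)(1 + (0.82) z + (-0.41) z^2)
  [check: z-coef 0.82 - (-0.25) = 1.07; z^2-coef -0.41 - (-0.25)(0.82) = -0.205; z^3-coef -(-0.25)(-0.41) = -0.1025.]
Remaining roots from the quadratic factor 1 + (0.82) z + (-0.41) z^2:
  Set 1 + (0.82) z + (-0.41) z^2 = 0, i.e. a z^2 + b z + c = 0 with a = -0.41, b = 0.82, c = 1.
  Discriminant D = b^2 - 4ac = (0.82)^2 - 4*(-0.41)*1 = 0.6724 - (-1.64) = 2.3124.
  D >= 0, so the roots are real: z = (-b +/- sqrt(D)) / (2a) = (-0.82 +/- 1.520658) / (-0.82).
    z_1 = (-0.82 + 1.520658) / (-0.82) = -0.8545,   |z_1| = 0.8545.
    z_2 = (-0.82 - 1.520658) / (-0.82) = 2.8545,   |z_2| = 2.8545.
Moduli of all roots: 4.0000, 0.8545, 2.8545.
All moduli strictly greater than 1? No.
Verdict: Not invertible.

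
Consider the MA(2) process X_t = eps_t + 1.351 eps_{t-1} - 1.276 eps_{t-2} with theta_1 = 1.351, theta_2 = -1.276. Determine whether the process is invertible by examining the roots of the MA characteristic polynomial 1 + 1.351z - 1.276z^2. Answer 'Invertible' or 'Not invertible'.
\text{Not invertible}

The MA(q) characteristic polynomial is P(z) = 1 + 1.351z - 1.276z^2.
Invertibility requires all roots to lie outside the unit circle, i.e. |z| > 1 for every root.
Set 1 + (1.351) z + (-1.276) z^2 = 0, i.e. a z^2 + b z + c = 0 with a = -1.276, b = 1.351, c = 1.
Discriminant D = b^2 - 4ac = (1.351)^2 - 4*(-1.276)*1 = 1.825201 - (-5.104) = 6.929201.
D >= 0, so the roots are real: z = (-b +/- sqrt(D)) / (2a) = (-1.351 +/- 2.632338) / (-2.552).
  z_1 = (-1.351 + 2.632338) / (-2.552) = -0.5021,   |z_1| = 0.5021.
  z_2 = (-1.351 - 2.632338) / (-2.552) = 1.5609,   |z_2| = 1.5609.
Moduli of all roots: 0.5021, 1.5609.
All moduli strictly greater than 1? No.
Verdict: Not invertible.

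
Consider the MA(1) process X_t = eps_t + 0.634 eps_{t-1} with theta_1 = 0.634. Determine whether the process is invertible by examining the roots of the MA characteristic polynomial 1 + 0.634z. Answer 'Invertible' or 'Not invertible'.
\text{Invertible}

The MA(q) characteristic polynomial is P(z) = 1 + 0.634z.
Invertibility requires all roots to lie outside the unit circle, i.e. |z| > 1 for every root.
This is linear in z: 1 + (0.634) z = 0  =>  z = -1/(0.634) = -1.577287,  |z| = 1.577287.
Moduli of all roots: 1.5773.
All moduli strictly greater than 1? Yes.
Verdict: Invertible.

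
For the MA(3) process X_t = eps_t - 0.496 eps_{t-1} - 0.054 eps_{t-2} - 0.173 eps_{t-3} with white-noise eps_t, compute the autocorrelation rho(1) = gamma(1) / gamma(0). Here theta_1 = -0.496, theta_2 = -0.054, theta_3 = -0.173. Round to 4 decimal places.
\rho(1) = -0.3596

For an MA(q) process with theta_0 = 1, the autocovariance is
  gamma(k) = sigma^2 * sum_{i=0..q-k} theta_i * theta_{i+k},
and rho(k) = gamma(k) / gamma(0). Sigma^2 cancels.
  numerator   = (1)*(-0.496) + (-0.496)*(-0.054) + (-0.054)*(-0.173) = -0.459874.
  denominator = (1)^2 + (-0.496)^2 + (-0.054)^2 + (-0.173)^2 = 1.278861.
  rho(1) = -0.459874 / 1.278861 = -0.3596.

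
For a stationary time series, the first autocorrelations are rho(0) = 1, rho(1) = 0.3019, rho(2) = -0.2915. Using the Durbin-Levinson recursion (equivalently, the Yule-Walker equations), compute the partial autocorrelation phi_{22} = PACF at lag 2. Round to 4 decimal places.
\phi_{22} = -0.4210

The PACF at lag k is phi_{kk}, the last component of the solution
to the Yule-Walker system G_k phi = r_k where
  (G_k)_{ij} = rho(|i - j|), (r_k)_i = rho(i), i,j = 1..k.
Equivalently, Durbin-Levinson gives phi_{kk} iteratively:
  phi_{11} = rho(1)
  phi_{kk} = [rho(k) - sum_{j=1..k-1} phi_{k-1,j} rho(k-j)]
            / [1 - sum_{j=1..k-1} phi_{k-1,j} rho(j)],
  phi_{k,j} = phi_{k-1,j} - phi_{kk} phi_{k-1,k-j},  j = 1..k-1.
Step k = 1:
  phi_11 = rho(1) = 0.3019.
Step k = 2:
  phi_22 = [rho(2) - phi_11 rho(1)] / [1 - phi_11 rho(1)] = [-0.2915 - (0.3019)(0.3019)] / [1 - (0.3019)(0.3019)]
         = -0.38264361 / 0.90885639 = -0.421.
Therefore phi_{22} = -0.4210.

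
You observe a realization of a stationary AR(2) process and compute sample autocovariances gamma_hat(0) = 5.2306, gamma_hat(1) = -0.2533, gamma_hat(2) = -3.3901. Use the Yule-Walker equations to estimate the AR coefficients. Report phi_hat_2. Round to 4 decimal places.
\hat\phi_{2} = -0.6520

The Yule-Walker equations for an AR(p) process read, in matrix form,
  Gamma_p phi = r_p,   with   (Gamma_p)_{ij} = gamma(|i - j|),
                       (r_p)_i = gamma(i),   i,j = 1..p.
Substitute the sample gammas (Toeplitz matrix and right-hand side of size 2):
  Gamma_p = [[5.2306, -0.2533], [-0.2533, 5.2306]]
  r_p     = [-0.2533, -3.3901]
Written out:
  5.2306 phi_1 - 0.2533 phi_2 = -0.2533
  -0.2533 phi_1 + 5.2306 phi_2 = -3.3901
Solve by Cramer's rule:
  det = gamma(0)^2 - gamma(1)^2 = (5.2306)^2 - (-0.2533)^2 = 27.35917636 - 0.06416089 = 27.29501547
  phi_hat_1 = [gamma(1) gamma(0) - gamma(1) gamma(2)] / det = [(-0.2533)(5.2306) - (-0.2533)(-3.3901)] / 27.29501547 = -2.18362331 / 27.29501547 = -0.08
  phi_hat_2 = [gamma(0) gamma(2) - gamma(1)^2] / det = [(5.2306)(-3.3901) - (-0.2533)^2] / 27.29501547 = -17.79641795 / 27.29501547 = -0.652
So phi_hat = [-0.0800, -0.6520].
Therefore phi_hat_2 = -0.6520.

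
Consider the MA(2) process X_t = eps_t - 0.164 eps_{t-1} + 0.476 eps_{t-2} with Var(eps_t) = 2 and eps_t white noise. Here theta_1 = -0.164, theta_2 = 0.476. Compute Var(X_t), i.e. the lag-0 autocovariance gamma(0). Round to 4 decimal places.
\gamma(0) = 2.5069

For an MA(q) process X_t = eps_t + sum_i theta_i eps_{t-i} with
Var(eps_t) = sigma^2, the variance is
  gamma(0) = sigma^2 * (1 + sum_i theta_i^2).
  sum_i theta_i^2 = (-0.164)^2 + (0.476)^2 = 0.026896 + 0.226576 = 0.253472.
  gamma(0) = 2 * (1 + 0.253472) = 2 * 1.253472 = 2.506944, which rounds to 2.5069.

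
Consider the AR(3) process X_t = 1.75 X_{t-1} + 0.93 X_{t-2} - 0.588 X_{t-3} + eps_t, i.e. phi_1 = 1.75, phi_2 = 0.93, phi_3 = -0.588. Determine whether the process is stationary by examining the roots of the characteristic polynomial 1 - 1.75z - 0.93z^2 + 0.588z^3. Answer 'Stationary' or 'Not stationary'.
\text{Not stationary}

The AR(p) characteristic polynomial is P(z) = 1 - 1.75z - 0.93z^2 + 0.588z^3.
Stationarity requires all roots to lie outside the unit circle, i.e. |z| > 1 for every root.
Degree 3: look for a simple real root z0 first, then factor out (1 - z/z0) and solve the remaining quadratic.
Testing z0 = 2.5: P(2.5) = 1 + (-1.75)(2.5) + (-0.93)(2.5)^2 + (0.588)(2.5)^3
  = 1 + (-4.375) + (-5.8125) + (9.1875) = 0.  So z_0 = 2.5 is a root, |z_0| = 2.5.
Divide out the factor (1 - 0.4 z) = (1 - z/z0) (since 1/z0 = 0.4):
  P(z) = (1 - 0.4 z)(1 + (-1.35) z + (-1.47) z^2)
  [check: z-coef -1.35 - (0.4) = -1.75; z^2-coef -1.47 - (0.4)(-1.35) = -0.93; z^3-coef -(0.4)(-1.47) = 0.588.]
Remaining roots from the quadratic factor 1 + (-1.35) z + (-1.47) z^2:
  Set 1 + (-1.35) z + (-1.47) z^2 = 0, i.e. a z^2 + b z + c = 0 with a = -1.47, b = -1.35, c = 1.
  Discriminant D = b^2 - 4ac = (-1.35)^2 - 4*(-1.47)*1 = 1.8225 - (-5.88) = 7.7025.
  D >= 0, so the roots are real: z = (-b +/- sqrt(D)) / (2a) = (1.35 +/- 2.775338) / (-2.94).
    z_1 = (1.35 + 2.775338) / (-2.94) = -1.4032,   |z_1| = 1.4032.
    z_2 = (1.35 - 2.775338) / (-2.94) = 0.4848,   |z_2| = 0.4848.
Moduli of all roots: 2.5000, 1.4032, 0.4848.
All moduli strictly greater than 1? No.
Verdict: Not stationary.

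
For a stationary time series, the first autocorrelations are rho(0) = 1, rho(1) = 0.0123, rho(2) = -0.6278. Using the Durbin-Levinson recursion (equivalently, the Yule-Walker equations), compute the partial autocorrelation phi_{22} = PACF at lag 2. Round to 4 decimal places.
\phi_{22} = -0.6280

The PACF at lag k is phi_{kk}, the last component of the solution
to the Yule-Walker system G_k phi = r_k where
  (G_k)_{ij} = rho(|i - j|), (r_k)_i = rho(i), i,j = 1..k.
Equivalently, Durbin-Levinson gives phi_{kk} iteratively:
  phi_{11} = rho(1)
  phi_{kk} = [rho(k) - sum_{j=1..k-1} phi_{k-1,j} rho(k-j)]
            / [1 - sum_{j=1..k-1} phi_{k-1,j} rho(j)],
  phi_{k,j} = phi_{k-1,j} - phi_{kk} phi_{k-1,k-j},  j = 1..k-1.
Step k = 1:
  phi_11 = rho(1) = 0.0123.
Step k = 2:
  phi_22 = [rho(2) - phi_11 rho(1)] / [1 - phi_11 rho(1)] = [-0.6278 - (0.0123)(0.0123)] / [1 - (0.0123)(0.0123)]
         = -0.62795129 / 0.99984871 = -0.628.
Therefore phi_{22} = -0.6280.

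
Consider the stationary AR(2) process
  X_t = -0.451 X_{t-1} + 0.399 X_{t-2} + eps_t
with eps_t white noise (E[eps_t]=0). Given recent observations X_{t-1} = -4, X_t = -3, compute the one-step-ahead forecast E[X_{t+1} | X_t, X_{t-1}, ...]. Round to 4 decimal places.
E[X_{t+1} \mid \mathcal F_t] = -0.2430

For an AR(p) model X_t = c + sum_i phi_i X_{t-i} + eps_t, the
one-step-ahead conditional mean is
  E[X_{t+1} | X_t, ...] = c + sum_i phi_i X_{t+1-i}.
Substitute known values:
  E[X_{t+1} | ...] = (-0.451) * (-3) + (0.399) * (-4)
                   = -0.2430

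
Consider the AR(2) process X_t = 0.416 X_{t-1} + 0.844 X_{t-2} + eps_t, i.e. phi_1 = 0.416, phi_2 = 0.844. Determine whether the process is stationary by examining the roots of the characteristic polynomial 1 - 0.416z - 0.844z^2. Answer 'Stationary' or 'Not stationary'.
\text{Not stationary}

The AR(p) characteristic polynomial is P(z) = 1 - 0.416z - 0.844z^2.
Stationarity requires all roots to lie outside the unit circle, i.e. |z| > 1 for every root.
Set 1 + (-0.416) z + (-0.844) z^2 = 0, i.e. a z^2 + b z + c = 0 with a = -0.844, b = -0.416, c = 1.
Discriminant D = b^2 - 4ac = (-0.416)^2 - 4*(-0.844)*1 = 0.173056 - (-3.376) = 3.549056.
D >= 0, so the roots are real: z = (-b +/- sqrt(D)) / (2a) = (0.416 +/- 1.883894) / (-1.688).
  z_1 = (0.416 + 1.883894) / (-1.688) = -1.3625,   |z_1| = 1.3625.
  z_2 = (0.416 - 1.883894) / (-1.688) = 0.8696,   |z_2| = 0.8696.
Moduli of all roots: 1.3625, 0.8696.
All moduli strictly greater than 1? No.
Verdict: Not stationary.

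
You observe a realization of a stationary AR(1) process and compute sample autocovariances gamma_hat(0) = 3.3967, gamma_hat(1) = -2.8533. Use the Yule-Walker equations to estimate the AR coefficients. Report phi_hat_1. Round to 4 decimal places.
\hat\phi_{1} = -0.8400

The Yule-Walker equations for an AR(p) process read, in matrix form,
  Gamma_p phi = r_p,   with   (Gamma_p)_{ij} = gamma(|i - j|),
                       (r_p)_i = gamma(i),   i,j = 1..p.
Substitute the sample gammas (Toeplitz matrix and right-hand side of size 1):
  Gamma_p = [[3.3967]]
  r_p     = [-2.8533]
With p = 1 this is the single equation gamma(0) phi_1 = gamma(1):
  phi_hat_1 = gamma(1) / gamma(0) = -2.8533 / 3.3967 = -0.8400.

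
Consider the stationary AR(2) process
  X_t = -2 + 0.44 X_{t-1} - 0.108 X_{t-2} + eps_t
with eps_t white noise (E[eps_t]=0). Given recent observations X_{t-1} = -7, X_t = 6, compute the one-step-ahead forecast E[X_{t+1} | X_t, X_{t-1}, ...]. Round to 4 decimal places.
E[X_{t+1} \mid \mathcal F_t] = 1.3960

For an AR(p) model X_t = c + sum_i phi_i X_{t-i} + eps_t, the
one-step-ahead conditional mean is
  E[X_{t+1} | X_t, ...] = c + sum_i phi_i X_{t+1-i}.
Substitute known values:
  E[X_{t+1} | ...] = -2 + (0.44) * (6) + (-0.108) * (-7)
                   = 1.3960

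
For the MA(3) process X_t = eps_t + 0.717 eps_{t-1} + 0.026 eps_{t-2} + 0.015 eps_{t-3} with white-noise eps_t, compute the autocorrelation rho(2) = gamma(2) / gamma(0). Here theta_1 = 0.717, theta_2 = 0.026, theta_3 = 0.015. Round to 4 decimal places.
\rho(2) = 0.0243

For an MA(q) process with theta_0 = 1, the autocovariance is
  gamma(k) = sigma^2 * sum_{i=0..q-k} theta_i * theta_{i+k},
and rho(k) = gamma(k) / gamma(0). Sigma^2 cancels.
  numerator   = (1)*(0.026) + (0.717)*(0.015) = 0.036755.
  denominator = (1)^2 + (0.717)^2 + (0.026)^2 + (0.015)^2 = 1.51499.
  rho(2) = 0.036755 / 1.51499 = 0.0243.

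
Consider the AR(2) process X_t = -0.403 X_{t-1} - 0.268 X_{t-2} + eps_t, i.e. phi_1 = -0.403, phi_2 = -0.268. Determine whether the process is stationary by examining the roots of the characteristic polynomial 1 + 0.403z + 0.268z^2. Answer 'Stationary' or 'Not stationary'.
\text{Stationary}

The AR(p) characteristic polynomial is P(z) = 1 + 0.403z + 0.268z^2.
Stationarity requires all roots to lie outside the unit circle, i.e. |z| > 1 for every root.
Set 1 + (0.403) z + (0.268) z^2 = 0, i.e. a z^2 + b z + c = 0 with a = 0.268, b = 0.403, c = 1.
Discriminant D = b^2 - 4ac = (0.403)^2 - 4*(0.268)*1 = 0.162409 - (1.072) = -0.909591.
D < 0, so the roots are the complex-conjugate pair z = (-b +/- i sqrt(-D)) / (2a) = -0.7519 +/- 1.7793i.
For a conjugate pair |z|^2 = z * conj(z) = (product of roots) = c/a = 1/(0.268) = 3.731343, so |z| = sqrt(3.731343) = 1.9317 for both roots.
Moduli of all roots: 1.9317, 1.9317.
All moduli strictly greater than 1? Yes.
Verdict: Stationary.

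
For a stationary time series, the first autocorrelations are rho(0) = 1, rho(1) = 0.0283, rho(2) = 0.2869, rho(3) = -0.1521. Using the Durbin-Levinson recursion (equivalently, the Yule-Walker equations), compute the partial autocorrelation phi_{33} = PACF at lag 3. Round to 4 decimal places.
\phi_{33} = -0.1810

The PACF at lag k is phi_{kk}, the last component of the solution
to the Yule-Walker system G_k phi = r_k where
  (G_k)_{ij} = rho(|i - j|), (r_k)_i = rho(i), i,j = 1..k.
Equivalently, Durbin-Levinson gives phi_{kk} iteratively:
  phi_{11} = rho(1)
  phi_{kk} = [rho(k) - sum_{j=1..k-1} phi_{k-1,j} rho(k-j)]
            / [1 - sum_{j=1..k-1} phi_{k-1,j} rho(j)],
  phi_{k,j} = phi_{k-1,j} - phi_{kk} phi_{k-1,k-j},  j = 1..k-1.
Step k = 1:
  phi_11 = rho(1) = 0.0283.
Step k = 2:
  phi_22 = [rho(2) - phi_11 rho(1)] / [1 - phi_11 rho(1)] = [0.2869 - (0.0283)(0.0283)] / [1 - (0.0283)(0.0283)]
         = 0.28609911 / 0.99919911 = 0.286328.
  Update: phi_21 = phi_11 - phi_22 phi_11 = 0.0283 - (0.286328)(0.0283) = 0.020197.
Step k = 3:
  phi_33 = [rho(3) - phi_21 rho(2) - phi_22 rho(1)] / [1 - phi_21 rho(1) - phi_22 rho(2)]
    numerator   = -0.1521 - (0.020197)(0.2869) - (0.286328)(0.0283) = -0.16599759
    denominator = 1 - (0.020197)(0.0283) - (0.286328)(0.2869) = 0.9172808
  phi_33 = -0.16599759 / 0.9172808 = -0.181.
Therefore phi_{33} = -0.1810.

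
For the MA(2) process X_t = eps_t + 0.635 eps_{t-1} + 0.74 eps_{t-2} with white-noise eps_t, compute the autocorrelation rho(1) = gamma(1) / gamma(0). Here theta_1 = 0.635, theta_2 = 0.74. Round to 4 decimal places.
\rho(1) = 0.5664

For an MA(q) process with theta_0 = 1, the autocovariance is
  gamma(k) = sigma^2 * sum_{i=0..q-k} theta_i * theta_{i+k},
and rho(k) = gamma(k) / gamma(0). Sigma^2 cancels.
  numerator   = (1)*(0.635) + (0.635)*(0.74) = 1.1049.
  denominator = (1)^2 + (0.635)^2 + (0.74)^2 = 1.950825.
  rho(1) = 1.1049 / 1.950825 = 0.5664.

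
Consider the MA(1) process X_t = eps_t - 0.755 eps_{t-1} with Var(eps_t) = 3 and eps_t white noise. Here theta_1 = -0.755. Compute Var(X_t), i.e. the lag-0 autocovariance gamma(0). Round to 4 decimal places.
\gamma(0) = 4.7101

For an MA(q) process X_t = eps_t + sum_i theta_i eps_{t-i} with
Var(eps_t) = sigma^2, the variance is
  gamma(0) = sigma^2 * (1 + sum_i theta_i^2).
  sum_i theta_i^2 = (-0.755)^2 = 0.570025.
  gamma(0) = 3 * (1 + 0.570025) = 3 * 1.570025 = 4.710075, which rounds to 4.7101.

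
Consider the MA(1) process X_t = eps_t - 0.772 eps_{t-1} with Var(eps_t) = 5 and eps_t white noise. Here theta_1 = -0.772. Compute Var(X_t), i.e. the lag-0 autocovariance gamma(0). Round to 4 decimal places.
\gamma(0) = 7.9799

For an MA(q) process X_t = eps_t + sum_i theta_i eps_{t-i} with
Var(eps_t) = sigma^2, the variance is
  gamma(0) = sigma^2 * (1 + sum_i theta_i^2).
  sum_i theta_i^2 = (-0.772)^2 = 0.595984.
  gamma(0) = 5 * (1 + 0.595984) = 5 * 1.595984 = 7.97992, which rounds to 7.9799.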